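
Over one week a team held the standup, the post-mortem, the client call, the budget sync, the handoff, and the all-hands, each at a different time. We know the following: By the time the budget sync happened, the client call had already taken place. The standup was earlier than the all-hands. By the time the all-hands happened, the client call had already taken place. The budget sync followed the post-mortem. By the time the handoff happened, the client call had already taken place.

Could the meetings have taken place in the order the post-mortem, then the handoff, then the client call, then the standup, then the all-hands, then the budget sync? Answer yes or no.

no

The constraints require the client call before the handoff, but in the proposed sequence the handoff appears ahead of the client call. That one violation is enough.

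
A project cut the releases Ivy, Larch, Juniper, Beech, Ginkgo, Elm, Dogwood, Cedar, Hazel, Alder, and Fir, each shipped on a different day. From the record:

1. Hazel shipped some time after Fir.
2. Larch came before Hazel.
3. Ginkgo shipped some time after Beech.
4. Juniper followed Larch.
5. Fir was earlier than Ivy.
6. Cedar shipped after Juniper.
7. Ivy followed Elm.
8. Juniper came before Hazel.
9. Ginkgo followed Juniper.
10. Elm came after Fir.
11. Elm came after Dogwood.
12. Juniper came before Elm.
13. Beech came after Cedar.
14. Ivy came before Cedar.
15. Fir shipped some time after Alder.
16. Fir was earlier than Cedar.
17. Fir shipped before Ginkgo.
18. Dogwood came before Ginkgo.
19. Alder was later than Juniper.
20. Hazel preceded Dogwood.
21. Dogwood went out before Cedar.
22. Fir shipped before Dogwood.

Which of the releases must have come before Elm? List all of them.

Alder, Dogwood, Fir, Hazel, Juniper, Larch

Directly stated before Elm: Dogwood, Fir, and Juniper.
Alder reaches Elm via Alder → Fir → Elm.
Hazel reaches Elm via Hazel → Dogwood → Elm.
Larch reaches Elm via Larch → Juniper → Elm.
No chain forces Ivy (or any of the others) ahead of Elm.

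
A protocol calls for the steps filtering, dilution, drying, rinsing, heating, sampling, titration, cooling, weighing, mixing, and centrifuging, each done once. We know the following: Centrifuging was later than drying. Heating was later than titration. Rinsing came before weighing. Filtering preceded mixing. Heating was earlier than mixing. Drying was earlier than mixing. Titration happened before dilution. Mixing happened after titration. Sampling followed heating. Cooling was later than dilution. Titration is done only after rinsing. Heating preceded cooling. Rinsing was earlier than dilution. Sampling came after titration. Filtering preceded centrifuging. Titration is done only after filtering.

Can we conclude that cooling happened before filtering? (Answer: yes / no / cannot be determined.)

Tracing the constraints gives filtering → titration → dilution → cooling, so filtering must come before cooling.
That means cooling cannot be before filtering.

no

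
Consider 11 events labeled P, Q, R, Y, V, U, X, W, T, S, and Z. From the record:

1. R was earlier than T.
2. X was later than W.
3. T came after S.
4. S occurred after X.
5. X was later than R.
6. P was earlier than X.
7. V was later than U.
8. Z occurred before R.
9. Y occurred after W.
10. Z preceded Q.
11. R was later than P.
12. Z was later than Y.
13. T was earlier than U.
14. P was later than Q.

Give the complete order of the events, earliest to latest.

The constraints fix every adjacent pair, so only one ordering works:
W → Y → Z → Q → P → R → X → S → T → U → V.

W, Y, Z, Q, P, R, X, S, T, U, V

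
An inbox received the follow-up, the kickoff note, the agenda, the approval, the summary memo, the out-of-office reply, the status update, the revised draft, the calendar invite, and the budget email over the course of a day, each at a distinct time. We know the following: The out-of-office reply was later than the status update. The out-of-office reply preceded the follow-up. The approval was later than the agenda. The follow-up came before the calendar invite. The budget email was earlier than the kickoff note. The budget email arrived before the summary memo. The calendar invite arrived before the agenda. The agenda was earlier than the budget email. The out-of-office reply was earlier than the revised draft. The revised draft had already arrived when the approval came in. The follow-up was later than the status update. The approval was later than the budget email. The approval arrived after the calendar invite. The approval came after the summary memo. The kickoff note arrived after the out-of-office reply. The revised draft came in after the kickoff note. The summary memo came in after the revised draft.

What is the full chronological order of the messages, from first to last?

The constraints fix every adjacent pair, so only one ordering works:
the status update → the out-of-office reply → the follow-up → the calendar invite → the agenda → the budget email → the kickoff note → the revised draft → the summary memo → the approval.

the status update, the out-of-office reply, the follow-up, the calendar invite, the agenda, the budget email, the kickoff note, the revised draft, the summary memo, the approval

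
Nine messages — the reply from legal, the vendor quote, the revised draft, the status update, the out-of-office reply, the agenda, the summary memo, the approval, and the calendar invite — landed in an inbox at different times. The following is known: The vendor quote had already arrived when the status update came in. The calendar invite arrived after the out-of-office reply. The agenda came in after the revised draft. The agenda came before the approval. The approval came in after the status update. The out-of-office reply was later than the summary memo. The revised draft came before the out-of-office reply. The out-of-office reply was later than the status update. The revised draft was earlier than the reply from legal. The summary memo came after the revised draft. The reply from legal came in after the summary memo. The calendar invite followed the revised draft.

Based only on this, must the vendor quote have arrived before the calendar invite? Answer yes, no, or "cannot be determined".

Chain the constraints: the vendor quote → the status update → the out-of-office reply → the calendar invite. Each link is directly stated, so the vendor quote comes before the calendar invite.

yes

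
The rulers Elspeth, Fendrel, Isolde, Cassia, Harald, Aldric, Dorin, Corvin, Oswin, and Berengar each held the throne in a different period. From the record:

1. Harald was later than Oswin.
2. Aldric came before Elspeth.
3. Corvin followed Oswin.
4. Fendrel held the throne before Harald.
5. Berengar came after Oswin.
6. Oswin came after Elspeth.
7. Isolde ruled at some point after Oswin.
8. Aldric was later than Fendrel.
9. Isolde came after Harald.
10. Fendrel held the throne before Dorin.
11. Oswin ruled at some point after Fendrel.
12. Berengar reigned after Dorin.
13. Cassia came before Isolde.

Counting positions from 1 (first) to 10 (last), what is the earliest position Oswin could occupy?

4

Aldric, Elspeth, and Fendrel must all come before Oswin — 3 forced predecessors.
Nothing else is forced ahead of Oswin, so their earliest slot is position 3 + 1 = 4.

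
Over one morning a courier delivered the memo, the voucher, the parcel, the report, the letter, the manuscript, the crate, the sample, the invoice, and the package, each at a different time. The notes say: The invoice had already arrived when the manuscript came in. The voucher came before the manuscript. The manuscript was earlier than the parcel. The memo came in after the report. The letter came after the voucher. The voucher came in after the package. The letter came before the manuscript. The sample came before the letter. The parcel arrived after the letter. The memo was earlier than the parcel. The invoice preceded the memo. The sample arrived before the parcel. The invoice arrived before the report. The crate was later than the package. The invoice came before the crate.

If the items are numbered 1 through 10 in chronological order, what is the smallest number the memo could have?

3

The invoice and the report must both come before the memo — 2 forced predecessors.
Nothing else is forced ahead of the memo, so its earliest slot is position 2 + 1 = 3.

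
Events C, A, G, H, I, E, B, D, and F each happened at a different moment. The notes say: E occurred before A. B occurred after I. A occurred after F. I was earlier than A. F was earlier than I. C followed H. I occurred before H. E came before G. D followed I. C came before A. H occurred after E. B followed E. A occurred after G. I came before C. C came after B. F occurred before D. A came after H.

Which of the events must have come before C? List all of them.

Directly stated before C: B, H, and I.
E reaches C via E → B → C.
F reaches C via F → I → C.
No chain forces A (or any of the others) ahead of C.

B, E, F, H, I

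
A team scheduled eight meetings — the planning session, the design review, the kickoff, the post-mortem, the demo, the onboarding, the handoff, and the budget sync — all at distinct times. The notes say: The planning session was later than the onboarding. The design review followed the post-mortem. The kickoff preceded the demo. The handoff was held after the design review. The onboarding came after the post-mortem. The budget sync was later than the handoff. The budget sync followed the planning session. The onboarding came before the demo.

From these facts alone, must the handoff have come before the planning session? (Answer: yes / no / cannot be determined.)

No chain of stated constraints runs from the handoff to the planning session, and none runs from the planning session to the handoff either.
So the relative order of the handoff and the planning session is not fixed by the given facts.

cannot be determined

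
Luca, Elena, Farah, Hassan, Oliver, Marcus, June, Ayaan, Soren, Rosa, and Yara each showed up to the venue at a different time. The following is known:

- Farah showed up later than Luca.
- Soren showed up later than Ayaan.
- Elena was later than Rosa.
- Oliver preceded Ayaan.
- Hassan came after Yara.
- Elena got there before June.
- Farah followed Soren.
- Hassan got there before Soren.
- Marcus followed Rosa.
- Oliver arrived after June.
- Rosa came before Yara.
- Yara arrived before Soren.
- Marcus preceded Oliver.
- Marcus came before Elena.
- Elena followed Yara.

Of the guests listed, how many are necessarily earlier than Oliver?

5

Directly stated before Oliver: June and Marcus.
Elena reaches Oliver via Elena → June → Oliver.
Rosa reaches Oliver via Rosa → Marcus → Oliver.
Yara reaches Oliver via Yara → Elena → June → Oliver.
That's Elena, June, Marcus, Rosa, and Yara — 5 in all.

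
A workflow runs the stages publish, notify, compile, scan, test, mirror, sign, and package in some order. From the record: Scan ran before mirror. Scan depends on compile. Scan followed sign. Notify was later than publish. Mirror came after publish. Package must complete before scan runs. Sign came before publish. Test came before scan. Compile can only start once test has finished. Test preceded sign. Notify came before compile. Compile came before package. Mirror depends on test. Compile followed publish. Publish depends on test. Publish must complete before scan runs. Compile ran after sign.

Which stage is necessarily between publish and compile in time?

notify

Tracing the constraints gives publish → notify → compile, so notify sits after publish and before compile.
No other stage is forced both after publish and before compile.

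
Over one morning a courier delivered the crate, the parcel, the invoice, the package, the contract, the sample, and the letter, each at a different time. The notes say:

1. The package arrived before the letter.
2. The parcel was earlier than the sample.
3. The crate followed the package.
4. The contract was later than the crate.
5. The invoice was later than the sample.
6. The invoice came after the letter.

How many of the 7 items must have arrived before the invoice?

4

Directly stated before the invoice: the letter and the sample.
The package reaches the invoice via the package → the letter → the invoice.
The parcel reaches the invoice via the parcel → the sample → the invoice.
That's the letter, the package, the parcel, and the sample — 4 in all.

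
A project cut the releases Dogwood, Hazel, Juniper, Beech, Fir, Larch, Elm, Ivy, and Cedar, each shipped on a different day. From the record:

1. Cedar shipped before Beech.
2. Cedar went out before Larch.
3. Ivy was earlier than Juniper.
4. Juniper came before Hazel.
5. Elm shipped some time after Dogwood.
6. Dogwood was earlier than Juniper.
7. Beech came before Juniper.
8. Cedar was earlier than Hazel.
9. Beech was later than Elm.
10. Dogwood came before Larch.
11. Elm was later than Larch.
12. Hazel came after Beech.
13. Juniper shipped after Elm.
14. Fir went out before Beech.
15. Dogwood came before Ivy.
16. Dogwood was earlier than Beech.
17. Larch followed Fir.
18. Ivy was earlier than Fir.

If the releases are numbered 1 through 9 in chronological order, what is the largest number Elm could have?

6

Elm must come before Beech, Hazel, and Juniper — 3 releases forced after it.
Everything else can be placed before Elm in some valid order, so Elm can sit as late as position 9 − 3 = 6.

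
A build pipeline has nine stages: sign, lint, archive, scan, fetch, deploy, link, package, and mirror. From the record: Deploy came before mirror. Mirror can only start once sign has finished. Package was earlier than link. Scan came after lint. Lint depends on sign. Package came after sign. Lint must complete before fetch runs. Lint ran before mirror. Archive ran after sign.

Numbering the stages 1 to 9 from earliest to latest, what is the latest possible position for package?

Package must come before link — 1 stage forced after it.
Everything else can be placed before package in some valid order, so package can sit as late as position 9 − 1 = 8.

8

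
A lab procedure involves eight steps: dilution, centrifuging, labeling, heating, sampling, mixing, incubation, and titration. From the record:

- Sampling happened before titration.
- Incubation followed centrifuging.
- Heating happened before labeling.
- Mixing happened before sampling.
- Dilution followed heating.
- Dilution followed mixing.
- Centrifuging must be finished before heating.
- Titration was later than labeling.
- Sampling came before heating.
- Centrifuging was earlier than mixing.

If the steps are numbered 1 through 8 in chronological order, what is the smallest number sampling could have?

Centrifuging and mixing must both come before sampling — 2 forced predecessors.
Nothing else is forced ahead of sampling, so its earliest slot is position 2 + 1 = 3.

3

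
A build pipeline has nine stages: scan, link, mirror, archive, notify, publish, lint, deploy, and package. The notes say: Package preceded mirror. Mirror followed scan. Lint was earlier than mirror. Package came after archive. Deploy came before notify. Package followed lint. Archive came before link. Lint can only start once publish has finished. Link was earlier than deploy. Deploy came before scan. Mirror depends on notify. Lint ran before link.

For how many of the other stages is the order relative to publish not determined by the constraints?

1

Forced after publish: deploy, link, lint, mirror, notify, package, and scan.
That leaves archive with no forced order relative to publish — 1.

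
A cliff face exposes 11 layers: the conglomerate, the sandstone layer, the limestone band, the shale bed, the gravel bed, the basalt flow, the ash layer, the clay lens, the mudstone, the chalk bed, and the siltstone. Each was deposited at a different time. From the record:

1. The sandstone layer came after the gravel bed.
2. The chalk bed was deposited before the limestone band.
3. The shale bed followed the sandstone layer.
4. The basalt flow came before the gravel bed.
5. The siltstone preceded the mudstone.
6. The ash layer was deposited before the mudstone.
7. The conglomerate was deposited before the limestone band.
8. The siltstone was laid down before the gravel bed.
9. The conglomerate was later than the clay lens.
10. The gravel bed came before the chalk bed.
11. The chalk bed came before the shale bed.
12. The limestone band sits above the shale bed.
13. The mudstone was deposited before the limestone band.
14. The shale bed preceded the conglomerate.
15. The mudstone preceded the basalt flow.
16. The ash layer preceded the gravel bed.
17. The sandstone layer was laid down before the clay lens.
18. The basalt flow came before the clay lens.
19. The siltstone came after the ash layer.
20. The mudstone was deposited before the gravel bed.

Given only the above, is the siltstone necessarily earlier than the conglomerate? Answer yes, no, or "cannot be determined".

yes

Chain the constraints: the siltstone → the mudstone → the basalt flow → the clay lens → the conglomerate. Each link is directly stated, so the siltstone comes before the conglomerate.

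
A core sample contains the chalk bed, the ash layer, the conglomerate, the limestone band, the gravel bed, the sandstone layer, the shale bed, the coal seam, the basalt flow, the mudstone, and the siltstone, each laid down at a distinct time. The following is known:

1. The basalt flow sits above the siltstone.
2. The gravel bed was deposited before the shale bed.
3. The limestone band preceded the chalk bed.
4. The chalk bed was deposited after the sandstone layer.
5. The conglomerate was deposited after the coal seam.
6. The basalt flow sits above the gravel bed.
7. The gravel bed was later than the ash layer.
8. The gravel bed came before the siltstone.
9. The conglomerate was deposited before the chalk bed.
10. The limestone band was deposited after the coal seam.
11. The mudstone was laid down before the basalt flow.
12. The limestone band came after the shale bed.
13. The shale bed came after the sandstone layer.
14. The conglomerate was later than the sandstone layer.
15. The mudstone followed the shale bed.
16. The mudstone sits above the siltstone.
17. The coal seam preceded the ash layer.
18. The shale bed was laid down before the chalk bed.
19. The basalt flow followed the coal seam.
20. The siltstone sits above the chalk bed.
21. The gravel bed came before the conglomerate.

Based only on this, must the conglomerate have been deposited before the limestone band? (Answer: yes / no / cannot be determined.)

No chain of stated constraints runs from the conglomerate to the limestone band, and none runs from the limestone band to the conglomerate either.
So the relative order of the conglomerate and the limestone band is not fixed by the given facts.

cannot be determined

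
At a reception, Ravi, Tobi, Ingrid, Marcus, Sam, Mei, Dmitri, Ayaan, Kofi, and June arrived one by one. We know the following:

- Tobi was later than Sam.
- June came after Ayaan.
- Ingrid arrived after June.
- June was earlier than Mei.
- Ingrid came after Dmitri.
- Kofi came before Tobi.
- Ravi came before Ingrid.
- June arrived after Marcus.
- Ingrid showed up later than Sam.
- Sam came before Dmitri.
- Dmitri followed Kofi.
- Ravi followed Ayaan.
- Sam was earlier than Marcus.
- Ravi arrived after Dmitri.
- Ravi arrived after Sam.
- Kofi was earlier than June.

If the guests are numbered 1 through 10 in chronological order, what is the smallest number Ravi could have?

5

Ayaan, Dmitri, Kofi, and Sam must all come before Ravi — 4 forced predecessors.
Nothing else is forced ahead of Ravi, so their earliest slot is position 4 + 1 = 5.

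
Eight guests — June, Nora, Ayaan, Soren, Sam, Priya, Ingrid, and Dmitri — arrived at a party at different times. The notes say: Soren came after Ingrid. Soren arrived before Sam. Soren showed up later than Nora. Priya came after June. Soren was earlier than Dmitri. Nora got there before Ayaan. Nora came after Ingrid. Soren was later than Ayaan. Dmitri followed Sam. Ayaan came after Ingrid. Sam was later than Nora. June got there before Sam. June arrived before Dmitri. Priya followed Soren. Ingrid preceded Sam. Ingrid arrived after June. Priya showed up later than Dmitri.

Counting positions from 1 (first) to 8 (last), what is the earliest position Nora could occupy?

3

Ingrid and June must both come before Nora — 2 forced predecessors.
Nothing else is forced ahead of Nora, so their earliest slot is position 2 + 1 = 3.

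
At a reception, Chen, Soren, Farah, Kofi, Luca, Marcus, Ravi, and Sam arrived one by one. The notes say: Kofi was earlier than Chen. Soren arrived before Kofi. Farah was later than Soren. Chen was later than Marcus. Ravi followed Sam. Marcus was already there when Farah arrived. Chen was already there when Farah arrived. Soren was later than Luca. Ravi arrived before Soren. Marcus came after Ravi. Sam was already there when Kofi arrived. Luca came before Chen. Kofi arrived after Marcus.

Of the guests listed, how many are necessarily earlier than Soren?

Directly stated before Soren: Luca and Ravi.
Sam reaches Soren via Sam → Ravi → Soren.
No chain forces Marcus (or any of the others) ahead of Soren.
That's Luca, Ravi, and Sam — 3 in all.

3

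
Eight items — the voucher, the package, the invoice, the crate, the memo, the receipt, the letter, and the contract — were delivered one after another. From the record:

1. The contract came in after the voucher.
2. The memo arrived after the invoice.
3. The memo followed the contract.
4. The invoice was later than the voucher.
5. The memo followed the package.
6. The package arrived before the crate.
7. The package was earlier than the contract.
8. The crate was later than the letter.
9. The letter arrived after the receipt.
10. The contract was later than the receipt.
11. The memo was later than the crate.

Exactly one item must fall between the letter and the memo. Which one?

the crate

Tracing the constraints gives the letter → the crate → the memo, so the crate sits after the letter and before the memo.
No other item is forced both after the letter and before the memo.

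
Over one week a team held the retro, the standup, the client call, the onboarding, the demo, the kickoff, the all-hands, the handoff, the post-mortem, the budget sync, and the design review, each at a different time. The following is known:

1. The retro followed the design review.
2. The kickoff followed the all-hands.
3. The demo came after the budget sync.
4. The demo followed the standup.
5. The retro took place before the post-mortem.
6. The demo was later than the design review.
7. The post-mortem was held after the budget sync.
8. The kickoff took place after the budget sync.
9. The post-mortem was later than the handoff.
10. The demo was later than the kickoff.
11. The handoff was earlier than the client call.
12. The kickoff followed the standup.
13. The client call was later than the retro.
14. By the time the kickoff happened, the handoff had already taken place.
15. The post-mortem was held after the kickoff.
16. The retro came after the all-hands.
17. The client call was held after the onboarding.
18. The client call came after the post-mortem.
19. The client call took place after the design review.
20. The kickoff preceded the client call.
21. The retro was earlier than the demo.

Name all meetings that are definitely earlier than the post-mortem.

Directly stated before the post-mortem: the budget sync, the handoff, the kickoff, and the retro.
The all-hands reaches the post-mortem via the all-hands → the retro → the post-mortem.
The design review reaches the post-mortem via the design review → the retro → the post-mortem.
The standup reaches the post-mortem via the standup → the kickoff → the post-mortem.
No chain forces the client call (or any of the others) ahead of the post-mortem.

the all-hands, the budget sync, the design review, the handoff, the kickoff, the retro, the standup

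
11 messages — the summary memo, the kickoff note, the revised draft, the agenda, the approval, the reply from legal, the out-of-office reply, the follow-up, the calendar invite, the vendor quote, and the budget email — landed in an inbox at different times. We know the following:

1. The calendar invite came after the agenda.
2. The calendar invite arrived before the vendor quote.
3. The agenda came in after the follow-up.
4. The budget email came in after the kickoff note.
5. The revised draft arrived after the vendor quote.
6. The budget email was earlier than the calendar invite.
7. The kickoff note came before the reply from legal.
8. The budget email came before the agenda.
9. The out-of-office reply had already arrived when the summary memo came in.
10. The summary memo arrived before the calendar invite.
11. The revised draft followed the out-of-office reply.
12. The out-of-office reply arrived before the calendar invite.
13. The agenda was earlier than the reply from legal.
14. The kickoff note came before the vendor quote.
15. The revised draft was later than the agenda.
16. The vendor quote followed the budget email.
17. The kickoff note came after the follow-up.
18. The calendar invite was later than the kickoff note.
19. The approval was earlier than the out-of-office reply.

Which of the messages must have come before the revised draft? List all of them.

Directly stated before the revised draft: the agenda, the out-of-office reply, and the vendor quote.
The approval reaches the revised draft via the approval → the out-of-office reply → the revised draft.
The budget email reaches the revised draft via the budget email → the agenda → the revised draft.
The calendar invite reaches the revised draft via the calendar invite → the vendor quote → the revised draft.
Likewise the follow-up, the kickoff note, and the summary memo each reach the revised draft by chaining the stated constraints.
No chain forces the reply from legal ahead of the revised draft.

the agenda, the approval, the budget email, the calendar invite, the follow-up, the kickoff note, the out-of-office reply, the summary memo, the vendor quote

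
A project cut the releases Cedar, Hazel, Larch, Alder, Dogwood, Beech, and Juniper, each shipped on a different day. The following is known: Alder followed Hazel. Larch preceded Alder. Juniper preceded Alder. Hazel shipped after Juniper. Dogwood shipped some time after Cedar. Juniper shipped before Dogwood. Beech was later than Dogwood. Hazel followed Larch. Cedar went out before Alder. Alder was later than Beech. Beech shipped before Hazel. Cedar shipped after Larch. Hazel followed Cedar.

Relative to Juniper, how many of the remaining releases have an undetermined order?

2

Forced after Juniper: Alder, Beech, Dogwood, and Hazel.
That leaves Cedar and Larch with no forced order relative to Juniper — 2.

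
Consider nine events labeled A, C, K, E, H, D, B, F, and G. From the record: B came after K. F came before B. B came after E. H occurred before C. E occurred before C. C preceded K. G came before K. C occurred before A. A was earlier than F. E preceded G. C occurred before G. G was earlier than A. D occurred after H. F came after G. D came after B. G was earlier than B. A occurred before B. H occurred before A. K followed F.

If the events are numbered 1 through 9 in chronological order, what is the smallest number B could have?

A, C, E, F, G, H, and K must all come before B — 7 forced predecessors.
Nothing else is forced ahead of B, so its earliest slot is position 7 + 1 = 8.

8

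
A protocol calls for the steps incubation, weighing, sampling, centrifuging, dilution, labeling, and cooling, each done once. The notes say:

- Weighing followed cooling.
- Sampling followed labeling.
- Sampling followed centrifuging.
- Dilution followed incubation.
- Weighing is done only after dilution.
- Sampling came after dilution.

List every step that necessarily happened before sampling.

centrifuging, dilution, incubation, labeling

Directly stated before sampling: centrifuging, dilution, and labeling.
Incubation reaches sampling via incubation → dilution → sampling.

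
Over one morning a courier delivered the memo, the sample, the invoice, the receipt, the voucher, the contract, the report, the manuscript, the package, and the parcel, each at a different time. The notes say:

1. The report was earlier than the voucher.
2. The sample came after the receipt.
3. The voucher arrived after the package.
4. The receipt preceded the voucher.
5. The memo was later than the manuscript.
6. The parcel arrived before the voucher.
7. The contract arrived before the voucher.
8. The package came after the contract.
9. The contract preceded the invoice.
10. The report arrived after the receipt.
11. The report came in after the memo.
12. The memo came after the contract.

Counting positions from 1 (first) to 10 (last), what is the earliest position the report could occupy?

5

The contract, the manuscript, the memo, and the receipt must all come before the report — 4 forced predecessors.
Nothing else is forced ahead of the report, so its earliest slot is position 4 + 1 = 5.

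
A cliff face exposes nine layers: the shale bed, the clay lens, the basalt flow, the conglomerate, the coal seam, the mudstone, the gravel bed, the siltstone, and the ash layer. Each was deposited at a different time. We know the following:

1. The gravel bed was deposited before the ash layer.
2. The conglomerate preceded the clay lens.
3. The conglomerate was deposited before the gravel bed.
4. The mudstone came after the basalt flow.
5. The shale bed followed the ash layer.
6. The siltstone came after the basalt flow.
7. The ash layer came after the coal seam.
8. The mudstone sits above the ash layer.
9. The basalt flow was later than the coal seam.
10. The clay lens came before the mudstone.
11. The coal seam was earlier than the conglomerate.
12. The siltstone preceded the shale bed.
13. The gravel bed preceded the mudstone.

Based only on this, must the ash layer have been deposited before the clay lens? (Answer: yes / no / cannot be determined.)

No chain of stated constraints runs from the ash layer to the clay lens, and none runs from the clay lens to the ash layer either.
So the relative order of the ash layer and the clay lens is not fixed by the given facts.

cannot be determined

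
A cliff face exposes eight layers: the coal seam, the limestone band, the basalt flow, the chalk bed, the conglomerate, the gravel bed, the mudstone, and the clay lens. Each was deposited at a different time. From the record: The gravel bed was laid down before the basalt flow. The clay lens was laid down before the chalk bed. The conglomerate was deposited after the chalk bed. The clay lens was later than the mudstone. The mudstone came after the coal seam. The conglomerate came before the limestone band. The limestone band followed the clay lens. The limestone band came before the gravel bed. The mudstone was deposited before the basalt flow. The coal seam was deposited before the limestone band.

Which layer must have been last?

the basalt flow

Every other layer has a chain of constraints placing it before the basalt flow, so the basalt flow is last.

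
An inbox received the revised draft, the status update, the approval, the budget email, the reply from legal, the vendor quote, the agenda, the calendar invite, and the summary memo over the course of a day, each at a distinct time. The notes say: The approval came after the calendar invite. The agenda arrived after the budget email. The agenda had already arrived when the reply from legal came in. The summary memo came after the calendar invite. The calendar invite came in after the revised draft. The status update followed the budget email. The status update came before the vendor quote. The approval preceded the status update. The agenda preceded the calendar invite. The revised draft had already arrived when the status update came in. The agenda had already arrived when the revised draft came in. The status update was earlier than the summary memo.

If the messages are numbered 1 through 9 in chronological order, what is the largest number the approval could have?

The approval must come before the status update, the summary memo, and the vendor quote — 3 messages forced after it.
Everything else can be placed before the approval in some valid order, so the approval can sit as late as position 9 − 3 = 6.

6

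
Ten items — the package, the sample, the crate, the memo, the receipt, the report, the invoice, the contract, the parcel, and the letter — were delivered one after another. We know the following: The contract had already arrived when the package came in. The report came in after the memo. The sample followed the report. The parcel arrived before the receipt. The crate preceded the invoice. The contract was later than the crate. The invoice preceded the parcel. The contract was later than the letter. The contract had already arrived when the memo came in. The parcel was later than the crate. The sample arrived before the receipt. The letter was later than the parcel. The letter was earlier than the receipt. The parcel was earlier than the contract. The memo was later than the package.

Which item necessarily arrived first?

the crate

The crate has a chain of constraints placing it before every other item, so the crate must be first.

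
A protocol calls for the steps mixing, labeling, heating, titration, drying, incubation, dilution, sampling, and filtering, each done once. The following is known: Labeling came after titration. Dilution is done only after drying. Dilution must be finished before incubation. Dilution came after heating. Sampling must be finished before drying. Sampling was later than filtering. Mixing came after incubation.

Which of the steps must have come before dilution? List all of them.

Directly stated before dilution: drying and heating.
Filtering reaches dilution via filtering → sampling → drying → dilution.
Sampling reaches dilution via sampling → drying → dilution.

drying, filtering, heating, sampling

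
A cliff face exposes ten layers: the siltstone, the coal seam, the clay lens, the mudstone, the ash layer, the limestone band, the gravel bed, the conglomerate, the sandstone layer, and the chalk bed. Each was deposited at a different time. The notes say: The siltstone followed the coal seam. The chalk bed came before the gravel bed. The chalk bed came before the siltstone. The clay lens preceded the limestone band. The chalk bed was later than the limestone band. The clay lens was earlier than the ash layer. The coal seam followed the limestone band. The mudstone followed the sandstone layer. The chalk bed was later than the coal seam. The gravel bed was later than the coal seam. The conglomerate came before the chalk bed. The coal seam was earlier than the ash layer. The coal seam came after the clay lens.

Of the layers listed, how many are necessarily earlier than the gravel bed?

Directly stated before the gravel bed: the chalk bed and the coal seam.
The clay lens reaches the gravel bed via the clay lens → the coal seam → the gravel bed.
The conglomerate reaches the gravel bed via the conglomerate → the chalk bed → the gravel bed.
The limestone band reaches the gravel bed via the limestone band → the chalk bed → the gravel bed.
That's the chalk bed, the clay lens, the coal seam, the conglomerate, and the limestone band — 5 in all.

5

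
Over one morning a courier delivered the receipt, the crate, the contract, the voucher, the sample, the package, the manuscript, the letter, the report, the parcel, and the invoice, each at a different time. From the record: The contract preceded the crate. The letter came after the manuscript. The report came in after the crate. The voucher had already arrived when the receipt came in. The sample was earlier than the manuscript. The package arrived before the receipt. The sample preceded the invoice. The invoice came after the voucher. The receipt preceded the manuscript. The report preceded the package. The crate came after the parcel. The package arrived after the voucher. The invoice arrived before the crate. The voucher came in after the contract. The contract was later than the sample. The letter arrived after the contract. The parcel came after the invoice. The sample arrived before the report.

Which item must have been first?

The sample has a chain of constraints placing it before every other item, so the sample must be first.

the sample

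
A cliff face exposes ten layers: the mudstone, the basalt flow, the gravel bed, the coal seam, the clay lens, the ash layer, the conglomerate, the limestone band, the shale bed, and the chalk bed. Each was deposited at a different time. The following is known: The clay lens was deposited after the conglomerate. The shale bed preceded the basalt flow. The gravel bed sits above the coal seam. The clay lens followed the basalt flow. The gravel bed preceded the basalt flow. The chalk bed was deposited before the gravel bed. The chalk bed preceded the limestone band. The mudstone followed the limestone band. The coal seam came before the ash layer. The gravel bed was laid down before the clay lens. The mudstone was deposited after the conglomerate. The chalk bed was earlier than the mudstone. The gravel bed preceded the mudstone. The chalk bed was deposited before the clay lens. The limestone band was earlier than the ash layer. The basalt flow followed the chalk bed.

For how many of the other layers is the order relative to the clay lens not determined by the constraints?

3

Forced before the clay lens: the basalt flow, the chalk bed, the coal seam, the conglomerate, the gravel bed, and the shale bed.
That leaves the ash layer, the limestone band, and the mudstone with no forced order relative to the clay lens — 3.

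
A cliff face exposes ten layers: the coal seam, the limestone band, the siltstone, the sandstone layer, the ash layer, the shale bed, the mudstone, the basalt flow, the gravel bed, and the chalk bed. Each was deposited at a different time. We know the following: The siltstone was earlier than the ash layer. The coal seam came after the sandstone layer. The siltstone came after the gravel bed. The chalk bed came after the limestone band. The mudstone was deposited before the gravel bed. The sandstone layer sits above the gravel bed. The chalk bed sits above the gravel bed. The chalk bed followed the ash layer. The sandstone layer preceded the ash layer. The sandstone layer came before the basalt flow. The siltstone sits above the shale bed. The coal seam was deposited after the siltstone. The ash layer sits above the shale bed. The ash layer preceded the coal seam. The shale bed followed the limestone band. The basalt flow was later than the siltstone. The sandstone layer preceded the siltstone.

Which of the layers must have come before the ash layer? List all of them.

the gravel bed, the limestone band, the mudstone, the sandstone layer, the shale bed, the siltstone

Directly stated before the ash layer: the sandstone layer, the shale bed, and the siltstone.
The gravel bed reaches the ash layer via the gravel bed → the siltstone → the ash layer.
The limestone band reaches the ash layer via the limestone band → the shale bed → the ash layer.
The mudstone reaches the ash layer via the mudstone → the gravel bed → the siltstone → the ash layer.
No chain forces the chalk bed (or any of the others) ahead of the ash layer.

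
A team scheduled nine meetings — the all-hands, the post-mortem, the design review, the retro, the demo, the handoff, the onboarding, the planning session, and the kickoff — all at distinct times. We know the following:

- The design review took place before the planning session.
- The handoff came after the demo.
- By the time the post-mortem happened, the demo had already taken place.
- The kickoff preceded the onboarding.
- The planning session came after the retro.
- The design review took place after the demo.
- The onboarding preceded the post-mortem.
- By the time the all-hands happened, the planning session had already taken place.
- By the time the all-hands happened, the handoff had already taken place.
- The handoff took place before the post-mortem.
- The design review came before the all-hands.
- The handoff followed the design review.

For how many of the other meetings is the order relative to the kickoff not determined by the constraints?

6

Forced after the kickoff: the onboarding and the post-mortem.
That leaves the all-hands, the demo, the design review, the handoff, the planning session, and the retro with no forced order relative to the kickoff — 6.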